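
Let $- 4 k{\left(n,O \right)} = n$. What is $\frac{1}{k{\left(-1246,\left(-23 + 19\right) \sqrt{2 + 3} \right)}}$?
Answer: $\frac{2}{623} \approx 0.0032103$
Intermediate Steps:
$k{\left(n,O \right)} = - \frac{n}{4}$
$\frac{1}{k{\left(-1246,\left(-23 + 19\right) \sqrt{2 + 3} \right)}} = \frac{1}{\left(- \frac{1}{4}\right) \left(-1246\right)} = \frac{1}{\frac{623}{2}} = \frac{2}{623}$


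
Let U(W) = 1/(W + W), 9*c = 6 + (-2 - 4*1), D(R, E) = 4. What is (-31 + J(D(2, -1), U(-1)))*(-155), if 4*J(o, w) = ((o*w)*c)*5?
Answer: 4805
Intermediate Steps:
c = 0 (c = (6 + (-2 - 4*1))/9 = (6 + (-2 - 4))/9 = (6 - 6)/9 = (⅑)*0 = 0)
U(W) = 1/(2*W)
J(o, w) = 0 (J(o, w) = (((o*w)*0)*5)/4 = (0*5)/4 = (¼)*0 = 0)
(-31 + J(D(2, -1), U(-1)))*(-155) = (-31 + 0)*(-155) = -31*(-155) = 4805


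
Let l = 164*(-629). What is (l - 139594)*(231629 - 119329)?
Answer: -27260825000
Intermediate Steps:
l = -103156
(l - 139594)*(231629 - 119329) = (-103156 - 139594)*(231629 - 119329) = -242750*112300 = -27260825000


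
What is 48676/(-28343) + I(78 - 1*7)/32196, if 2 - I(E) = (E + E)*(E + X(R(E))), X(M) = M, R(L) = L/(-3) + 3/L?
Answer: -1318341464/684398421 ≈ -1.9263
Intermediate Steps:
R(L) = 3/L - L/3 (R(L) = L*(-1/3) + 3/L = -L/3 + 3/L = 3/L - L/3)
I(E) = 2 - 2*E*(3/E + 2*E/3) (I(E) = 2 - (E + E)*(E + (3/E - E/3)) = 2 - 2*E*(3/E + 2*E/3))
48676/(-28343) + I(78 - 1*7)/32196 = 48676/(-28343) + (-4 - 4*(78 - 1*7)**2/3)/32196 = 48676*(-1/28343) + (-4 - 4*(78 - 7)**2/3)*(1/32196) = -48676/28343 + (-4 - 4/3*71**2)*(1/32196) = -48676/28343 + (-4 - 4/3*5041)*(1/32196) = -48676/28343 + (-4 - 20164/3)*(1/32196) = -48676/28343 - 20176/3*1/32196 = -48676/28343 - 5044/24147 = -1318341464/684398421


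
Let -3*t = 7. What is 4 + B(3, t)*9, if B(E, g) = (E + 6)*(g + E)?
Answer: 58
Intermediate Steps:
t = -7/3 (t = -1/3*7 = -7/3 ≈ -2.3333)
B(E, g) = (6 + E)*(E + g)
4 + B(3, t)*9 = 4 + (3**2 + 6*3 + 6*(-7/3) + 3*(-7/3))*9 = 4 + (9 + 18 - 14 - 7)*9 = 4 + 6*9 = 4 + 54 = 58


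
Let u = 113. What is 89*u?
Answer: 10057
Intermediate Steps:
89*u = 89*113 = 10057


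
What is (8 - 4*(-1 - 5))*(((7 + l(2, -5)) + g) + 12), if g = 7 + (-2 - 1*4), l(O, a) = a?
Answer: 480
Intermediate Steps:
g = 1 (g = 7 + (-2 - 4) = 7 - 6 = 1)
(8 - 4*(-1 - 5))*(((7 + l(2, -5)) + g) + 12) = (8 - 4*(-1 - 5))*(((7 - 5) + 1) + 12) = (8 - 4*(-6))*((2 + 1) + 12) = (8 + 24)*(3 + 12) = 32*15 = 480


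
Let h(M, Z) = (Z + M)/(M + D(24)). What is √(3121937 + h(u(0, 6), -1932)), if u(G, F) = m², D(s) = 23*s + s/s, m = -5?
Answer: √3608955358/34 ≈ 1766.9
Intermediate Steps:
D(s) = 1 + 23*s (D(s) = 23*s + 1 = 1 + 23*s)
u(G, F) = 25 (u(G, F) = (-5)² = 25)
h(M, Z) = (M + Z)/(553 + M) (h(M, Z) = (Z + M)/(M + (1 + 23*24)) = (M + Z)/(M + (1 + 552)) = (M + Z)/(M + 553) = (M + Z)/(553 + M))
√(3121937 + h(u(0, 6), -1932)) = √(3121937 + (25 - 1932)/(553 + 25)) = √(3121937 - 1907/578) = √(1804477679/578) = √3608955358/34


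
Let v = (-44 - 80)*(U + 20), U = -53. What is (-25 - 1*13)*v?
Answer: -155496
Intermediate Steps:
v = 4092 (v = (-44 - 80)*(-53 + 20) = -124*(-33) = 4092)
(-25 - 1*13)*v = (-25 - 1*13)*4092 = (-25 - 13)*4092 = -38*4092 = -155496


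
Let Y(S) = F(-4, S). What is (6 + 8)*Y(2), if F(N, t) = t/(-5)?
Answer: -28/5 ≈ -5.6000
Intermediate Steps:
F(N, t) = -t/5 (F(N, t) = t*(-⅕) = -t/5)
Y(S) = -S/5
(6 + 8)*Y(2) = (6 + 8)*(-⅕*2) = 14*(-⅖) = -28/5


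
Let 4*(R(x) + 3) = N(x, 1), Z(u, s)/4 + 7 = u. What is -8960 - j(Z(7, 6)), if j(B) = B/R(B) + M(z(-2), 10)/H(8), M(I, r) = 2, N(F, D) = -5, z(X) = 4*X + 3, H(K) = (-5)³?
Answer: -1119998/125 ≈ -8960.0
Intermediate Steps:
Z(u, s) = -28 + 4*u
H(K) = -125
z(X) = 3 + 4*X
R(x) = -17/4 (R(x) = -3 + (¼)*(-5) = -3 - 5/4 = -17/4)
j(B) = -2/125 - 4*B/17 (j(B) = B/(-17/4) + 2/(-125) = B*(-4/17) + 2*(-1/125) = -4*B/17 - 2/125 = -2/125 - 4*B/17)
-8960 - j(Z(7, 6)) = -8960 - (-2/125 - 4*(-28 + 4*7)/17) = -8960 - (-2/125 - 4*(-28 + 28)/17) = -8960 - (-2/125 - 4/17*0) = -8960 - (-2/125 + 0) = -8960 - 1*(-2/125) = -8960 + 2/125 = -1119998/125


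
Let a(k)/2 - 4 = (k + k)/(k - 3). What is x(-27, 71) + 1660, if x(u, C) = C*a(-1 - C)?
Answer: 62516/25 ≈ 2500.6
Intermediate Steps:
a(k) = 8 + 4*k/(-3 + k) (a(k) = 8 + 2*((k + k)/(k - 3)) = 8 + 2*((2*k)/(-3 + k)) = 8 + 2*(2*k/(-3 + k)) = 8 + 4*k/(-3 + k))
x(u, C) = 12*C*(-3 - C)/(-4 - C) (x(u, C) = C*(12*(-2 + (-1 - C))/(-3 + (-1 - C))) = C*(12*(-3 - C)/(-4 - C)) = 12*C*(-3 - C)/(-4 - C))
x(-27, 71) + 1660 = 12*71*(3 + 71)/(4 + 71) + 1660 = 12*71*74/75 + 1660 = 12*71*(1/75)*74 + 1660 = 21016/25 + 1660 = 62516/25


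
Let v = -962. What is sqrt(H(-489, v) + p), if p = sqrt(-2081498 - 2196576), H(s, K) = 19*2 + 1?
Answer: sqrt(39 + I*sqrt(4278074)) ≈ 32.463 + 31.857*I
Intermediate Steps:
H(s, K) = 39 (H(s, K) = 38 + 1 = 39)
p = I*sqrt(4278074) (p = sqrt(-4278074) = I*sqrt(4278074) ≈ 2068.4*I)
sqrt(H(-489, v) + p) = sqrt(39 + I*sqrt(4278074))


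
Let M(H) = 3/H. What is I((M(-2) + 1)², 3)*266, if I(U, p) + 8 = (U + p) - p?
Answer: -4123/2 ≈ -2061.5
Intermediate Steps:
I(U, p) = -8 + U (I(U, p) = -8 + ((U + p) - p) = -8 + U)
I((M(-2) + 1)², 3)*266 = (-8 + (3/(-2) + 1)²)*266 = (-8 + (3*(-½) + 1)²)*266 = (-8 + (-3/2 + 1)²)*266 = (-8 + (-½)²)*266 = (-8 + ¼)*266 = -31/4*266 = -4123/2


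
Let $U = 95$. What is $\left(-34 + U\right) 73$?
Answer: $4453$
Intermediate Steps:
$\left(-34 + U\right) 73 = \left(-34 + 95\right) 73 = 61 \cdot 73 = 4453$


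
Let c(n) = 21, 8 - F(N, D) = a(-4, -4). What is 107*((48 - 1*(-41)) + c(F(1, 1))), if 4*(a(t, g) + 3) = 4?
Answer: 11770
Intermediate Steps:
a(t, g) = -2 (a(t, g) = -3 + (¼)*4 = -3 + 1 = -2)
F(N, D) = 10 (F(N, D) = 8 - 1*(-2) = 8 + 2 = 10)
107*((48 - 1*(-41)) + c(F(1, 1))) = 107*((48 - 1*(-41)) + 21) = 107*((48 + 41) + 21) = 107*(89 + 21) = 107*110 = 11770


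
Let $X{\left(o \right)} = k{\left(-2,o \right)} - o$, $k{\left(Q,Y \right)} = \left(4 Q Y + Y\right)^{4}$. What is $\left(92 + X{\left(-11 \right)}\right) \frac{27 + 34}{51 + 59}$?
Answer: $\frac{1072170892}{55} \approx 1.9494 \cdot 10^{7}$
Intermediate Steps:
$k{\left(Q,Y \right)} = \left(Y + 4 Q Y\right)^{4}$ ($k{\left(Q,Y \right)} = \left(4 Q Y + Y\right)^{4} = \left(Y + 4 Q Y\right)^{4}$)
$X{\left(o \right)} = - o + 2401 o^{4}$ ($X{\left(o \right)} = o^{4} \left(1 + 4 \left(-2\right)\right)^{4} - o = o^{4} \left(1 - 8\right)^{4} - o = o^{4} \left(-7\right)^{4} - o = o^{4} \cdot 2401 - o = 2401 o^{4} - o = - o + 2401 o^{4}$)
$\left(92 + X{\left(-11 \right)}\right) \frac{27 + 34}{51 + 59} = \left(92 - \left(-11 - 2401 \left(-11\right)^{4}\right)\right) \frac{27 + 34}{51 + 59} = \left(92 + \left(11 + 2401 \cdot 14641\right)\right) \frac{61}{110} = \left(92 + \left(11 + 35153041\right)\right) 61 \cdot \frac{1}{110} = \left(92 + 35153052\right) \frac{61}{110} = 35153144 \cdot \frac{61}{110} = \frac{1072170892}{55}$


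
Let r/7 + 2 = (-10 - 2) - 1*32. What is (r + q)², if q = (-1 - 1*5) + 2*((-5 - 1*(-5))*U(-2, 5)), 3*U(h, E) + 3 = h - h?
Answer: 107584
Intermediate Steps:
U(h, E) = -1 (U(h, E) = -1 + (h - h)/3 = -1 + (⅓)*0 = -1 + 0 = -1)
r = -322 (r = -14 + 7*((-10 - 2) - 1*32) = -14 + 7*(-12 - 32) = -14 + 7*(-44) = -14 - 308 = -322)
q = -6 (q = (-1 - 1*5) + 2*((-5 - 1*(-5))*(-1)) = (-1 - 5) + 2*((-5 + 5)*(-1)) = -6 + 2*(0*(-1)) = -6 + 2*0 = -6 + 0 = -6)
(r + q)² = (-322 - 6)² = (-328)² = 107584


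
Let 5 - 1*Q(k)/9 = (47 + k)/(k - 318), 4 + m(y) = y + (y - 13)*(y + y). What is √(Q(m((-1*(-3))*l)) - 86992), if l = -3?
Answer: I*√14704105/13 ≈ 294.97*I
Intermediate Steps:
m(y) = -4 + y + 2*y*(-13 + y) (m(y) = -4 + (y + (y - 13)*(y + y)) = -4 + (y + (-13 + y)*(2*y)) = -4 + (y + 2*y*(-13 + y)) = -4 + y + 2*y*(-13 + y))
Q(k) = 45 - 9*(47 + k)/(-318 + k) (Q(k) = 45 - 9*(47 + k)/(k - 318) = 45 - 9*(47 + k)/(-318 + k))
√(Q(m((-1*(-3))*l)) - 86992) = √(9*(-1637 + 4*(-4 - 25*(-1*(-3))*(-3) + 2*(-1*(-3)*(-3))²))/(-318 + (-4 - 25*(-1*(-3))*(-3) + 2*(-1*(-3)*(-3))²)) - 86992) = √(9*(-1637 + 4*(-4 - 75*(-3) + 2*(3*(-3))²))/(-318 + (-4 - 75*(-3) + 2*(3*(-3))²)) - 86992) = √(9*(-1637 + 4*(-4 - 25*(-9) + 2*(-9)²))/(-318 + (-4 - 25*(-9) + 2*(-9)²)) - 86992) = √(9*(-1637 + 4*(-4 + 225 + 2*81))/(-318 + (-4 + 225 + 2*81)) - 86992) = √(9*(-1637 + 4*(-4 + 225 + 162))/(-318 + (-4 + 225 + 162)) - 86992) = √(9*(-1637 + 4*383)/(-318 + 383) - 86992) = √(9*(-1637 + 1532)/65 - 86992) = √(9*(1/65)*(-105) - 86992) = √(-189/13 - 86992) = √(-1131085/13) = I*√14704105/13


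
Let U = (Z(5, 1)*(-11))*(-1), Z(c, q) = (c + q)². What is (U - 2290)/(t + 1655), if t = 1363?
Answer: -947/1509 ≈ -0.62757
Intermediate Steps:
U = 396 (U = ((5 + 1)²*(-11))*(-1) = (6²*(-11))*(-1) = (36*(-11))*(-1) = -396*(-1) = 396)
(U - 2290)/(t + 1655) = (396 - 2290)/(1363 + 1655) = -1894/3018 = -1894*1/3018 = -947/1509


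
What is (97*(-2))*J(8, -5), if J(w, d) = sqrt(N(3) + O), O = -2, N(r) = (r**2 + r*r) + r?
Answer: -194*sqrt(19) ≈ -845.63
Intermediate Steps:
N(r) = r + 2*r**2 (N(r) = (r**2 + r**2) + r = 2*r**2 + r = r + 2*r**2)
J(w, d) = sqrt(19) (J(w, d) = sqrt(3*(1 + 2*3) - 2) = sqrt(3*(1 + 6) - 2) = sqrt(3*7 - 2) = sqrt(21 - 2) = sqrt(19))
(97*(-2))*J(8, -5) = (97*(-2))*sqrt(19) = -194*sqrt(19)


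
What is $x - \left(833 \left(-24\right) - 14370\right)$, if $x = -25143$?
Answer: $9219$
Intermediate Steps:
$x - \left(833 \left(-24\right) - 14370\right) = -25143 - \left(833 \left(-24\right) - 14370\right) = -25143 - \left(-19992 - 14370\right) = -25143 - -34362 = -25143 + 34362 = 9219$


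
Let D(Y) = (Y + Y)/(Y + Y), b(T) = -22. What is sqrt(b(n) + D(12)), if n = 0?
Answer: I*sqrt(21) ≈ 4.5826*I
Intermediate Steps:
D(Y) = 1 (D(Y) = (2*Y)/((2*Y)) = (2*Y)*(1/(2*Y)) = 1)
sqrt(b(n) + D(12)) = sqrt(-22 + 1) = sqrt(-21) = I*sqrt(21)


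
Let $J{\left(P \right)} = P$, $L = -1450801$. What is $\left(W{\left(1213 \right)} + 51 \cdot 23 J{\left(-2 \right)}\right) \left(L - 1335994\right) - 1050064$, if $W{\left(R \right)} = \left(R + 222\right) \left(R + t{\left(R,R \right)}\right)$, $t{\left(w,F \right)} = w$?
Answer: $-9695160530444$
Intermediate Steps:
$W{\left(R \right)} = 2 R \left(222 + R\right)$ ($W{\left(R \right)} = \left(R + 222\right) \left(R + R\right) = \left(222 + R\right) 2 R = 2 R \left(222 + R\right)$)
$\left(W{\left(1213 \right)} + 51 \cdot 23 J{\left(-2 \right)}\right) \left(L - 1335994\right) - 1050064 = \left(2 \cdot 1213 \left(222 + 1213\right) + 51 \cdot 23 \left(-2\right)\right) \left(-1450801 - 1335994\right) - 1050064 = \left(2 \cdot 1213 \cdot 1435 + 1173 \left(-2\right)\right) \left(-2786795\right) - 1050064 = \left(3481310 - 2346\right) \left(-2786795\right) - 1050064 = 3478964 \left(-2786795\right) - 1050064 = -9695159480380 - 1050064 = -9695160530444$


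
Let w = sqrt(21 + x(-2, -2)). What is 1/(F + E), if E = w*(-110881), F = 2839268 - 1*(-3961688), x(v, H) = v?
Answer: 6800956/46019405186877 + 110881*sqrt(19)/46019405186877 ≈ 1.5829e-7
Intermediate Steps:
w = sqrt(19) (w = sqrt(21 - 2) = sqrt(19) ≈ 4.3589)
F = 6800956 (F = 2839268 + 3961688 = 6800956)
E = -110881*sqrt(19) (E = sqrt(19)*(-110881) = -110881*sqrt(19) ≈ -4.8332e+5)
1/(F + E) = 1/(6800956 - 110881*sqrt(19))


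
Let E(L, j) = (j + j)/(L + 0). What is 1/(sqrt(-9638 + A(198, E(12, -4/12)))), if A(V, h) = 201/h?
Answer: -I*sqrt(3314)/6628 ≈ -0.0086855*I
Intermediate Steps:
E(L, j) = 2*j/L (E(L, j) = (2*j)/L = 2*j/L)
1/(sqrt(-9638 + A(198, E(12, -4/12)))) = 1/(sqrt(-9638 + 201/((2*(-4/12)/12)))) = 1/(sqrt(-9638 + 201/((2*(-4*1/12)*(1/12))))) = 1/(sqrt(-9638 + 201/((2*(-1/3)*(1/12))))) = 1/(sqrt(-9638 + 201/(-1/18))) = 1/(sqrt(-9638 + 201*(-18))) = 1/(sqrt(-9638 - 3618)) = 1/(sqrt(-13256)) = 1/(2*I*sqrt(3314)) = -I*sqrt(3314)/6628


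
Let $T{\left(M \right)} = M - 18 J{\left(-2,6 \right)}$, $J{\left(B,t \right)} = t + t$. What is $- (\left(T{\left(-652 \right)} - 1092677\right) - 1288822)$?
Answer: $2382367$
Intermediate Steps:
$J{\left(B,t \right)} = 2 t$
$T{\left(M \right)} = -216 + M$ ($T{\left(M \right)} = M - 18 \cdot 2 \cdot 6 = M - 216 = -216 + M$)
$- (\left(T{\left(-652 \right)} - 1092677\right) - 1288822) = - (\left(\left(-216 - 652\right) - 1092677\right) - 1288822) = - (\left(-868 - 1092677\right) - 1288822) = - (-1093545 - 1288822) = \left(-1\right) \left(-2382367\right) = 2382367$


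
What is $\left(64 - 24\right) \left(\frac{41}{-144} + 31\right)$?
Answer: $\frac{22115}{18} \approx 1228.6$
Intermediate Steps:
$\left(64 - 24\right) \left(\frac{41}{-144} + 31\right) = \left(64 - 24\right) \left(41 \left(- \frac{1}{144}\right) + 31\right) = 40 \left(- \frac{41}{144} + 31\right) = 40 \cdot \frac{4423}{144} = \frac{22115}{18}$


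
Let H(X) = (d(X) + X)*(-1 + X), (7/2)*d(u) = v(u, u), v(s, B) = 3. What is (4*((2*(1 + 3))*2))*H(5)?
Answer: 10496/7 ≈ 1499.4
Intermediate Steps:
d(u) = 6/7 (d(u) = (2/7)*3 = 6/7)
H(X) = (-1 + X)*(6/7 + X) (H(X) = (6/7 + X)*(-1 + X) = (-1 + X)*(6/7 + X))
(4*((2*(1 + 3))*2))*H(5) = (4*((2*(1 + 3))*2))*(-6/7 + 5² - ⅐*5) = (4*((2*4)*2))*(-6/7 + 25 - 5/7) = (4*(8*2))*(164/7) = (4*16)*(164/7) = 64*(164/7) = 10496/7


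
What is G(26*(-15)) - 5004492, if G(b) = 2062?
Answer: -5002430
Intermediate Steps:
G(26*(-15)) - 5004492 = 2062 - 5004492 = -5002430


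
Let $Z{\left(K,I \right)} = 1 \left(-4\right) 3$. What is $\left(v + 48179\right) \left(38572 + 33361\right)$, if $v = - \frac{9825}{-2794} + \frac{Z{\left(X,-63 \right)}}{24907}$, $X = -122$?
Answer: $\frac{241193427865786057}{69590158} \approx 3.4659 \cdot 10^{9}$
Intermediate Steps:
$Z{\left(K,I \right)} = -12$ ($Z{\left(K,I \right)} = \left(-4\right) 3 = -12$)
$v = \frac{244677747}{69590158}$ ($v = - \frac{9825}{-2794} - \frac{12}{24907} = \left(-9825\right) \left(- \frac{1}{2794}\right) - \frac{12}{24907} = \frac{9825}{2794} - \frac{12}{24907} = \frac{244677747}{69590158} \approx 3.516$)
$\left(v + 48179\right) \left(38572 + 33361\right) = \left(\frac{244677747}{69590158} + 48179\right) \left(38572 + 33361\right) = \frac{3353028900029}{69590158} \cdot 71933 = \frac{241193427865786057}{69590158}$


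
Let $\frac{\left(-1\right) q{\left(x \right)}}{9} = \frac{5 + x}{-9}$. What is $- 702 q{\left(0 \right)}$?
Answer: $-3510$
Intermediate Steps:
$q{\left(x \right)} = 5 + x$ ($q{\left(x \right)} = - 9 \frac{5 + x}{-9} = - 9 \left(5 + x\right) \left(- \frac{1}{9}\right) = - 9 \left(- \frac{5}{9} - \frac{x}{9}\right) = 5 + x$)
$- 702 q{\left(0 \right)} = - 702 \left(5 + 0\right) = \left(-702\right) 5 = -3510$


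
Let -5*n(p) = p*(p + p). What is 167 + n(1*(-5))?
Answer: 157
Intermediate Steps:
n(p) = -2*p²/5 (n(p) = -p*(p + p)/5 = -p*2*p/5 = -2*p²/5)
167 + n(1*(-5)) = 167 - 2*(1*(-5))²/5 = 167 - ⅖*(-5)² = 167 - ⅖*25 = 167 - 10 = 157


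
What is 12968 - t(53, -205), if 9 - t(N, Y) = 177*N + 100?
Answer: 22440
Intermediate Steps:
t(N, Y) = -91 - 177*N (t(N, Y) = 9 - (177*N + 100) = 9 - (100 + 177*N) = 9 + (-100 - 177*N) = -91 - 177*N)
12968 - t(53, -205) = 12968 - (-91 - 177*53) = 12968 - (-91 - 9381) = 12968 - 1*(-9472) = 12968 + 9472 = 22440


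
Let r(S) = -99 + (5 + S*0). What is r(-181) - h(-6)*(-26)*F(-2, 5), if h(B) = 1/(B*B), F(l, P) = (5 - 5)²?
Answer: -94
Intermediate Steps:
F(l, P) = 0 (F(l, P) = 0² = 0)
r(S) = -94 (r(S) = -99 + (5 + 0) = -99 + 5 = -94)
h(B) = B⁻²
r(-181) - h(-6)*(-26)*F(-2, 5) = -94 - -26/(-6)²*0 = -94 - (1/36)*(-26)*0 = -94 - (-13)*0/18 = -94 - 1*0 = -94 + 0 = -94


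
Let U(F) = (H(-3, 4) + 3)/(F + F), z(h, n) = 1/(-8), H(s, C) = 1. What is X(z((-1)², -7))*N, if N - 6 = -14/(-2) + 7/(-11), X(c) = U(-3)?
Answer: -272/33 ≈ -8.2424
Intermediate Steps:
z(h, n) = -⅛
U(F) = 2/F (U(F) = (1 + 3)/(F + F) = 4/((2*F)) = 4*(1/(2*F)) = 2/F)
X(c) = -⅔ (X(c) = 2/(-3) = 2*(-⅓) = -⅔)
N = 136/11 (N = 6 + (-14/(-2) + 7/(-11)) = 6 + (-14*(-½) + 7*(-1/11)) = 6 + (7 - 7/11) = 6 + 70/11 = 136/11 ≈ 12.364)
X(z((-1)², -7))*N = -⅔*136/11 = -272/33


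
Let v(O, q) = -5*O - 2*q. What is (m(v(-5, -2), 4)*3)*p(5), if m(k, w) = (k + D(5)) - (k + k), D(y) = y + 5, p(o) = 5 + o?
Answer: -570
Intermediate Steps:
D(y) = 5 + y
m(k, w) = 10 - k (m(k, w) = (k + (5 + 5)) - (k + k) = (k + 10) - 2*k = (10 + k) - 2*k = 10 - k)
(m(v(-5, -2), 4)*3)*p(5) = ((10 - (-5*(-5) - 2*(-2)))*3)*(5 + 5) = ((10 - (25 + 4))*3)*10 = ((10 - 1*29)*3)*10 = ((10 - 29)*3)*10 = -19*3*10 = -57*10 = -570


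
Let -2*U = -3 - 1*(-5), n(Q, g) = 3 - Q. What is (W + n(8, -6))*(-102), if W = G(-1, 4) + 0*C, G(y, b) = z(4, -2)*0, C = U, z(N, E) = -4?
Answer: 510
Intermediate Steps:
U = -1 (U = -(-3 - 1*(-5))/2 = -(-3 + 5)/2 = -½*2 = -1)
C = -1
G(y, b) = 0 (G(y, b) = -4*0 = 0)
W = 0 (W = 0 + 0*(-1) = 0 + 0 = 0)
(W + n(8, -6))*(-102) = (0 + (3 - 1*8))*(-102) = (0 + (3 - 8))*(-102) = (0 - 5)*(-102) = -5*(-102) = 510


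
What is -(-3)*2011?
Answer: 6033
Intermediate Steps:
-(-3)*2011 = -1*(-6033) = 6033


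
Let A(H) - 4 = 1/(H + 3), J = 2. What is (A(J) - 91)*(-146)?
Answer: 63364/5 ≈ 12673.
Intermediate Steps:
A(H) = 4 + 1/(3 + H) (A(H) = 4 + 1/(H + 3) = 4 + 1/(3 + H))
(A(J) - 91)*(-146) = ((13 + 4*2)/(3 + 2) - 91)*(-146) = ((13 + 8)/5 - 91)*(-146) = ((⅕)*21 - 91)*(-146) = (21/5 - 91)*(-146) = -434/5*(-146) = 63364/5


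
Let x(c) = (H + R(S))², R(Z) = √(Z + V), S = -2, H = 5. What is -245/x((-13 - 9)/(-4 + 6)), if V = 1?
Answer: -1470/169 + 1225*I/338 ≈ -8.6982 + 3.6243*I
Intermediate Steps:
R(Z) = √(1 + Z) (R(Z) = √(Z + 1) = √(1 + Z))
x(c) = (5 + I)² (x(c) = (5 + √(1 - 2))² = (5 + √(-1))² = (5 + I)²)
-245/x((-13 - 9)/(-4 + 6)) = -245/(5 + I)²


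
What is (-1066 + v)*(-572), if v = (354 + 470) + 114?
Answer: 73216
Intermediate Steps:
v = 938 (v = 824 + 114 = 938)
(-1066 + v)*(-572) = (-1066 + 938)*(-572) = -128*(-572) = 73216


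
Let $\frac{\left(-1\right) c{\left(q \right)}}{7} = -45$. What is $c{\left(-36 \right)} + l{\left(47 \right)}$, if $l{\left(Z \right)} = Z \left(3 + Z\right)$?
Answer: $2665$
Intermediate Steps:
$c{\left(q \right)} = 315$ ($c{\left(q \right)} = \left(-7\right) \left(-45\right) = 315$)
$c{\left(-36 \right)} + l{\left(47 \right)} = 315 + 47 \left(3 + 47\right) = 315 + 47 \cdot 50 = 315 + 2350 = 2665$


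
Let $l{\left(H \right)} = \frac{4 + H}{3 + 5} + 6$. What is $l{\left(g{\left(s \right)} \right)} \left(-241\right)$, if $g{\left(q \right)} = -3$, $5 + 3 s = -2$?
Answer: $- \frac{11809}{8} \approx -1476.1$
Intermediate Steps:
$s = - \frac{7}{3}$ ($s = - \frac{5}{3} + \frac{1}{3} \left(-2\right) = - \frac{5}{3} - \frac{2}{3} = - \frac{7}{3} \approx -2.3333$)
$l{\left(H \right)} = \frac{13}{2} + \frac{H}{8}$ ($l{\left(H \right)} = \frac{4 + H}{8} + 6 = \left(4 + H\right) \frac{1}{8} + 6 = \left(\frac{1}{2} + \frac{H}{8}\right) + 6 = \frac{13}{2} + \frac{H}{8}$)
$l{\left(g{\left(s \right)} \right)} \left(-241\right) = \left(\frac{13}{2} + \frac{1}{8} \left(-3\right)\right) \left(-241\right) = \left(\frac{13}{2} - \frac{3}{8}\right) \left(-241\right) = \frac{49}{8} \left(-241\right) = - \frac{11809}{8}$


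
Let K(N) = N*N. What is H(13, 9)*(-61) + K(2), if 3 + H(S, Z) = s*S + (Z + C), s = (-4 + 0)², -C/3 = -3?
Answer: -13599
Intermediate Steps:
C = 9 (C = -3*(-3) = 9)
K(N) = N²
s = 16 (s = (-4)² = 16)
H(S, Z) = 6 + Z + 16*S (H(S, Z) = -3 + (16*S + (Z + 9)) = -3 + (16*S + (9 + Z)) = -3 + (9 + Z + 16*S) = 6 + Z + 16*S)
H(13, 9)*(-61) + K(2) = (6 + 9 + 16*13)*(-61) + 2² = (6 + 9 + 208)*(-61) + 4 = 223*(-61) + 4 = -13603 + 4 = -13599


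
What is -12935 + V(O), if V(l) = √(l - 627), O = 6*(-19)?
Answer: -12935 + I*√741 ≈ -12935.0 + 27.221*I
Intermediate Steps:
O = -114
V(l) = √(-627 + l)
-12935 + V(O) = -12935 + √(-627 - 114) = -12935 + √(-741) = -12935 + I*√741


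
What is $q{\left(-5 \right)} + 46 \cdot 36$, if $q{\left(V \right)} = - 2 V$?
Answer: $1666$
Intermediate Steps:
$q{\left(-5 \right)} + 46 \cdot 36 = \left(-2\right) \left(-5\right) + 46 \cdot 36 = 10 + 1656 = 1666$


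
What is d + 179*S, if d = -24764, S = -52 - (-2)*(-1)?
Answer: -34430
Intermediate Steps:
S = -54 (S = -52 - 1*2 = -52 - 2 = -54)
d + 179*S = -24764 + 179*(-54) = -24764 - 9666 = -34430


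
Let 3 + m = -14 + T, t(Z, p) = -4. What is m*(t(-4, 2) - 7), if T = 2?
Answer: 165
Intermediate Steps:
m = -15 (m = -3 + (-14 + 2) = -3 - 12 = -15)
m*(t(-4, 2) - 7) = -15*(-4 - 7) = -15*(-11) = 165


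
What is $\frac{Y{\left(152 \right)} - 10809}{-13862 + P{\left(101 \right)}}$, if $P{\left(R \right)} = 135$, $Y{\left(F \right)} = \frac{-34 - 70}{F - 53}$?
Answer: $\frac{152885}{194139} \approx 0.7875$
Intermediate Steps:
$Y{\left(F \right)} = - \frac{104}{-53 + F}$
$\frac{Y{\left(152 \right)} - 10809}{-13862 + P{\left(101 \right)}} = \frac{- \frac{104}{-53 + 152} - 10809}{-13862 + 135} = \frac{- \frac{104}{99} - 10809}{-13727} = \left(\left(-104\right) \frac{1}{99} - 10809\right) \left(- \frac{1}{13727}\right) = \left(- \frac{104}{99} - 10809\right) \left(- \frac{1}{13727}\right) = \left(- \frac{1070195}{99}\right) \left(- \frac{1}{13727}\right) = \frac{152885}{194139}$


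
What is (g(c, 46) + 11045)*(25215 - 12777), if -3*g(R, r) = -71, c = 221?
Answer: 137672076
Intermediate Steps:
g(R, r) = 71/3 (g(R, r) = -⅓*(-71) = 71/3)
(g(c, 46) + 11045)*(25215 - 12777) = (71/3 + 11045)*(25215 - 12777) = (33206/3)*12438 = 137672076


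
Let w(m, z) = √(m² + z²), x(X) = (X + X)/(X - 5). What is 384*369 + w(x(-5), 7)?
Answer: 141696 + 5*√2 ≈ 1.4170e+5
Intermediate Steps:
x(X) = 2*X/(-5 + X) (x(X) = (2*X)/(-5 + X) = 2*X/(-5 + X))
384*369 + w(x(-5), 7) = 384*369 + √((2*(-5)/(-5 - 5))² + 7²) = 141696 + √((2*(-5)/(-10))² + 49) = 141696 + √((2*(-5)*(-⅒))² + 49) = 141696 + √(1² + 49) = 141696 + √(1 + 49) = 141696 + √50 = 141696 + 5*√2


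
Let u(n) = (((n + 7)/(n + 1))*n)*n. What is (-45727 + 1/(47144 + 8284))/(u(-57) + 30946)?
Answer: -17741893085/13132459041 ≈ -1.3510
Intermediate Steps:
u(n) = n²*(7 + n)/(1 + n) (u(n) = (((7 + n)/(1 + n))*n)*n = (n*(7 + n)/(1 + n))*n = n²*(7 + n)/(1 + n))
(-45727 + 1/(47144 + 8284))/(u(-57) + 30946) = (-45727 + 1/(47144 + 8284))/((-57)²*(7 - 57)/(1 - 57) + 30946) = (-45727 + 1/55428)/(3249*(-50)/(-56) + 30946) = (-45727 + 1/55428)/(3249*(-1/56)*(-50) + 30946) = -2534556155/(55428*(81225/28 + 30946)) = -2534556155/(55428*947713/28) = -2534556155/55428*28/947713 = -17741893085/13132459041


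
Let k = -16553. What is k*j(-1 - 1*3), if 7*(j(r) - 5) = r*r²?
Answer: 480037/7 ≈ 68577.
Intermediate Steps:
j(r) = 5 + r³/7 (j(r) = 5 + (r*r²)/7 = 5 + r³/7)
k*j(-1 - 1*3) = -16553*(5 + (-1 - 1*3)³/7) = -16553*(5 + (-1 - 3)³/7) = -16553*(5 + (⅐)*(-4)³) = -16553*(5 + (⅐)*(-64)) = -16553*(5 - 64/7) = -16553*(-29/7) = 480037/7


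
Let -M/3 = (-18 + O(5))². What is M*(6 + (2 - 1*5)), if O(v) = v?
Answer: -1521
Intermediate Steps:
M = -507 (M = -3*(-18 + 5)² = -3*(-13)² = -3*169 = -507)
M*(6 + (2 - 1*5)) = -507*(6 + (2 - 1*5)) = -507*(6 + (2 - 5)) = -507*(6 - 3) = -507*3 = -1521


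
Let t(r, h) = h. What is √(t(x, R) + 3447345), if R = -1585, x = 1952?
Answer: 32*√3365 ≈ 1856.3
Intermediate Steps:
√(t(x, R) + 3447345) = √(-1585 + 3447345) = √3445760 = 32*√3365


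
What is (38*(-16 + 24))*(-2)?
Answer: -608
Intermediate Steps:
(38*(-16 + 24))*(-2) = (38*8)*(-2) = 304*(-2) = -608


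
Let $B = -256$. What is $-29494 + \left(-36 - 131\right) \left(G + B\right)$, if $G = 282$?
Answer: $-33836$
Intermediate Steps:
$-29494 + \left(-36 - 131\right) \left(G + B\right) = -29494 + \left(-36 - 131\right) \left(282 - 256\right) = -29494 - 4342 = -33836$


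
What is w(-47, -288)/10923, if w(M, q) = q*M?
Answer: 4512/3641 ≈ 1.2392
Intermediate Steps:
w(M, q) = M*q
w(-47, -288)/10923 = -47*(-288)/10923 = 13536*(1/10923) = 4512/3641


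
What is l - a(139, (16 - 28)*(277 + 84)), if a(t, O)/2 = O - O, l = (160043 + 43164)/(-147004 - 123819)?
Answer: -203207/270823 ≈ -0.75033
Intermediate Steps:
l = -203207/270823 (l = 203207/(-270823) = 203207*(-1/270823) = -203207/270823 ≈ -0.75033)
a(t, O) = 0 (a(t, O) = 2*(O - O) = 2*0 = 0)
l - a(139, (16 - 28)*(277 + 84)) = -203207/270823 - 1*0 = -203207/270823 + 0 = -203207/270823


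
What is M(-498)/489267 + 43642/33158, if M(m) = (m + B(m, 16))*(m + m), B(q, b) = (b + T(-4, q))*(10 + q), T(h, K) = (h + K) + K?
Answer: -878928793721/901284177 ≈ -975.20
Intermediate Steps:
T(h, K) = h + 2*K (T(h, K) = (K + h) + K = h + 2*K)
B(q, b) = (10 + q)*(-4 + b + 2*q) (B(q, b) = (b + (-4 + 2*q))*(10 + q) = (-4 + b + 2*q)*(10 + q) = (10 + q)*(-4 + b + 2*q))
M(m) = 2*m*(120 + 2*m² + 33*m) (M(m) = (m + (-40 + 2*m² + 10*16 + 16*m + 16*m))*(m + m) = (m + (-40 + 2*m² + 160 + 16*m + 16*m))*(2*m) = (m + (120 + 2*m² + 32*m))*(2*m) = (120 + 2*m² + 33*m)*(2*m) = 2*m*(120 + 2*m² + 33*m))
M(-498)/489267 + 43642/33158 = (2*(-498)*(120 + 2*(-498)² + 33*(-498)))/489267 + 43642/33158 = (2*(-498)*(120 + 2*248004 - 16434))*(1/489267) + 43642*(1/33158) = (2*(-498)*(120 + 496008 - 16434))*(1/489267) + 21821/16579 = (2*(-498)*479694)*(1/489267) + 21821/16579 = -477775224*1/489267 + 21821/16579 = -53086136/54363 + 21821/16579 = -878928793721/901284177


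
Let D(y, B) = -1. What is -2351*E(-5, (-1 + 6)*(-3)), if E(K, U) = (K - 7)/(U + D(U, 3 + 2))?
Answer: -7053/4 ≈ -1763.3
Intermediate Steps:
E(K, U) = (-7 + K)/(-1 + U) (E(K, U) = (K - 7)/(U - 1) = (-7 + K)/(-1 + U))
-2351*E(-5, (-1 + 6)*(-3)) = -2351*(-7 - 5)/(-1 + (-1 + 6)*(-3)) = -2351*(-12)/(-1 + 5*(-3)) = -2351*(-12)/(-1 - 15) = -2351*(-12)/(-16) = -(-2351)*(-12)/16 = -2351*3/4 = -7053/4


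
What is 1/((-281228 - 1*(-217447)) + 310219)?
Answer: 1/246438 ≈ 4.0578e-6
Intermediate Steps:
1/((-281228 - 1*(-217447)) + 310219) = 1/((-281228 + 217447) + 310219) = 1/(-63781 + 310219) = 1/246438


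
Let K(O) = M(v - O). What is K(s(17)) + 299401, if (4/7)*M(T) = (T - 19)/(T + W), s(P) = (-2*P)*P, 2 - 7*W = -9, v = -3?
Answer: 1208389247/4036 ≈ 2.9940e+5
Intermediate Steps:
W = 11/7 (W = 2/7 - 1/7*(-9) = 2/7 + 9/7 = 11/7 ≈ 1.5714)
s(P) = -2*P**2
M(T) = 7*(-19 + T)/(4*(11/7 + T)) (M(T) = 7*((T - 19)/(T + 11/7))/4 = 7*((-19 + T)/(11/7 + T))/4 = 7*(-19 + T)/(4*(11/7 + T)))
K(O) = 49*(-22 - O)/(4*(-10 - 7*O)) (K(O) = 49*(-19 + (-3 - O))/(4*(11 + 7*(-3 - O))) = 49*(-22 - O)/(4*(11 + (-21 - 7*O))) = 49*(-22 - O)/(4*(-10 - 7*O)))
K(s(17)) + 299401 = 49*(22 - 2*17**2)/(4*(10 + 7*(-2*17**2))) + 299401 = 49*(22 - 2*289)/(4*(10 + 7*(-2*289))) + 299401 = 49*(22 - 578)/(4*(10 + 7*(-578))) + 299401 = (49/4)*(-556)/(10 - 4046) + 299401 = (49/4)*(-556)/(-4036) + 299401 = (49/4)*(-1/4036)*(-556) + 299401 = 6811/4036 + 299401 = 1208389247/4036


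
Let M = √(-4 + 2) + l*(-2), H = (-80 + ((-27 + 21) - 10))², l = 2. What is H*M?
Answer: -36864 + 9216*I*√2 ≈ -36864.0 + 13033.0*I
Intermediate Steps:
H = 9216 (H = (-80 + (-6 - 10))² = (-80 - 16)² = (-96)² = 9216)
M = -4 + I*√2 (M = √(-4 + 2) + 2*(-2) = √(-2) - 4 = I*√2 - 4 = -4 + I*√2 ≈ -4.0 + 1.4142*I)
H*M = 9216*(-4 + I*√2) = -36864 + 9216*I*√2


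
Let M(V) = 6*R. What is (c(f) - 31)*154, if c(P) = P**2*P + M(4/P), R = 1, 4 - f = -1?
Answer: 15400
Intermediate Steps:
f = 5 (f = 4 - 1*(-1) = 4 + 1 = 5)
M(V) = 6 (M(V) = 6*1 = 6)
c(P) = 6 + P**3 (c(P) = P**2*P + 6 = P**3 + 6 = 6 + P**3)
(c(f) - 31)*154 = ((6 + 5**3) - 31)*154 = ((6 + 125) - 31)*154 = (131 - 31)*154 = 100*154 = 15400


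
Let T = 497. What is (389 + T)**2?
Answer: 784996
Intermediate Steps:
(389 + T)**2 = (389 + 497)**2 = 886**2 = 784996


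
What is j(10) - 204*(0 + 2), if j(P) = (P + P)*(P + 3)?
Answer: -148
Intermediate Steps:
j(P) = 2*P*(3 + P) (j(P) = (2*P)*(3 + P) = 2*P*(3 + P))
j(10) - 204*(0 + 2) = 2*10*(3 + 10) - 204*(0 + 2) = 2*10*13 - 204*2 = 260 - 102*4 = 260 - 408 = -148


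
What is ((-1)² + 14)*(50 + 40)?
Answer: 1350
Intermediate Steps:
((-1)² + 14)*(50 + 40) = (1 + 14)*90 = 15*90 = 1350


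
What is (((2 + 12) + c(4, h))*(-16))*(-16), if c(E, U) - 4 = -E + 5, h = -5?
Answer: 4864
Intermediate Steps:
c(E, U) = 9 - E (c(E, U) = 4 + (-E + 5) = 4 + (5 - E) = 9 - E)
(((2 + 12) + c(4, h))*(-16))*(-16) = (((2 + 12) + (9 - 1*4))*(-16))*(-16) = ((14 + (9 - 4))*(-16))*(-16) = ((14 + 5)*(-16))*(-16) = (19*(-16))*(-16) = -304*(-16) = 4864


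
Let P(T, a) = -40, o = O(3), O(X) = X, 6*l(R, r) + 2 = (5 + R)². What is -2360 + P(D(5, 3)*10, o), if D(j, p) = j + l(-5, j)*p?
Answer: -2400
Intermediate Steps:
l(R, r) = -⅓ + (5 + R)²/6
D(j, p) = j - p/3 (D(j, p) = j + (-⅓ + (5 - 5)²/6)*p = j + (-⅓ + (⅙)*0²)*p = j + (-⅓ + (⅙)*0)*p = j + (-⅓ + 0)*p = j - p/3)
o = 3
-2360 + P(D(5, 3)*10, o) = -2360 - 40 = -2400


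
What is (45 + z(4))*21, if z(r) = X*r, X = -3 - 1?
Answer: 609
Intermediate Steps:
X = -4
z(r) = -4*r
(45 + z(4))*21 = (45 - 4*4)*21 = (45 - 16)*21 = 29*21 = 609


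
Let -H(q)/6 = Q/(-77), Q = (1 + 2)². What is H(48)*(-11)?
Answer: -54/7 ≈ -7.7143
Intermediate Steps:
Q = 9 (Q = 3² = 9)
H(q) = 54/77 (H(q) = -54/(-77) = -54*(-1)/77 = -6*(-9/77) = 54/77)
H(48)*(-11) = (54/77)*(-11) = -54/7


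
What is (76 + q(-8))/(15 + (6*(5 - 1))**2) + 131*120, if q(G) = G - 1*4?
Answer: 9290584/591 ≈ 15720.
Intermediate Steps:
q(G) = -4 + G (q(G) = G - 4 = -4 + G)
(76 + q(-8))/(15 + (6*(5 - 1))**2) + 131*120 = (76 + (-4 - 8))/(15 + (6*(5 - 1))**2) + 131*120 = (76 - 12)/(15 + (6*4)**2) + 15720 = 64/(15 + 24**2) + 15720 = 64/(15 + 576) + 15720 = 64/591 + 15720 = 9290584/591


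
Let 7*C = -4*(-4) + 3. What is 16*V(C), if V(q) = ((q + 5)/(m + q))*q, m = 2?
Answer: 5472/77 ≈ 71.065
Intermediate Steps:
C = 19/7 (C = (-4*(-4) + 3)/7 = (16 + 3)/7 = (⅐)*19 = 19/7 ≈ 2.7143)
V(q) = q*(5 + q)/(2 + q) (V(q) = ((q + 5)/(2 + q))*q = ((5 + q)/(2 + q))*q = q*(5 + q)/(2 + q))
16*V(C) = 16*(19*(5 + 19/7)/(7*(2 + 19/7))) = 16*((19/7)*(54/7)/(33/7)) = 16*((19/7)*(7/33)*(54/7)) = 16*(342/77) = 5472/77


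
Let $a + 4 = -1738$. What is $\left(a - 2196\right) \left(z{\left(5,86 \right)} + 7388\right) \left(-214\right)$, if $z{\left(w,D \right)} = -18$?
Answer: $6210934840$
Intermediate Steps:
$a = -1742$ ($a = -4 - 1738 = -1742$)
$\left(a - 2196\right) \left(z{\left(5,86 \right)} + 7388\right) \left(-214\right) = \left(-1742 - 2196\right) \left(-18 + 7388\right) \left(-214\right) = \left(-3938\right) 7370 \left(-214\right) = \left(-29023060\right) \left(-214\right) = 6210934840$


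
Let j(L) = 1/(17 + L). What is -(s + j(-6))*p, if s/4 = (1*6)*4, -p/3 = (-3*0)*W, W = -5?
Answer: 0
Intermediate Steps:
p = 0 (p = -3*(-3*0)*(-5) = -0*(-5) = -3*0 = 0)
s = 96 (s = 4*((1*6)*4) = 4*(6*4) = 4*24 = 96)
-(s + j(-6))*p = -(96 + 1/(17 - 6))*0 = -(96 + 1/11)*0 = -1057*0/11 = -1*0 = 0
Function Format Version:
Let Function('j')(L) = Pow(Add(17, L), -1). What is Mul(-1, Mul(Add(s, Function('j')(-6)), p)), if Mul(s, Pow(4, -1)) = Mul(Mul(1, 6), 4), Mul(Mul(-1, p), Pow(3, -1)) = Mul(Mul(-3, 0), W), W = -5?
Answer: 0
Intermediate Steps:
p = 0 (p = Mul(-3, Mul(Mul(-3, 0), -5)) = Mul(-3, Mul(0, -5)) = Mul(-3, 0) = 0)
s = 96 (s = Mul(4, Mul(Mul(1, 6), 4)) = Mul(4, Mul(6, 4)) = Mul(4, 24) = 96)
Mul(-1, Mul(Add(s, Function('j')(-6)), p)) = Mul(-1, Mul(Add(96, Pow(Add(17, -6), -1)), 0)) = Mul(-1, Mul(Add(96, Pow(11, -1)), 0)) = Mul(-1, Mul(Add(96, Rational(1, 11)), 0)) = Mul(-1, Mul(Rational(1057, 11), 0)) = Mul(-1, 0) = 0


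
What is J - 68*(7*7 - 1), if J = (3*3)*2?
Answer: -3246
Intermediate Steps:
J = 18 (J = 9*2 = 18)
J - 68*(7*7 - 1) = 18 - 68*(7*7 - 1) = 18 - 68*(49 - 1) = 18 - 68*48 = 18 - 3264 = -3246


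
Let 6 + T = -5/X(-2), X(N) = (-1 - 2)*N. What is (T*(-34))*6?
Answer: 1394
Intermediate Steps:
X(N) = -3*N
T = -41/6 (T = -6 - 5/((-3*(-2))) = -6 - 5/6 = -6 - 5*⅙ = -6 - ⅚ = -41/6 ≈ -6.8333)
(T*(-34))*6 = -41/6*(-34)*6 = (697/3)*6 = 1394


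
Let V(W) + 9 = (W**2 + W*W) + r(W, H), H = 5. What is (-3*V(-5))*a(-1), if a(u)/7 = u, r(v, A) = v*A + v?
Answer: 231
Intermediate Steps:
r(v, A) = v + A*v (r(v, A) = A*v + v = v + A*v)
V(W) = -9 + 2*W**2 + 6*W (V(W) = -9 + ((W**2 + W*W) + W*(1 + 5)) = -9 + ((W**2 + W**2) + W*6) = -9 + (2*W**2 + 6*W) = -9 + 2*W**2 + 6*W)
a(u) = 7*u
(-3*V(-5))*a(-1) = (-3*(-9 + 2*(-5)**2 + 6*(-5)))*(7*(-1)) = -3*(-9 + 2*25 - 30)*(-7) = -3*(-9 + 50 - 30)*(-7) = -3*11*(-7) = -33*(-7) = 231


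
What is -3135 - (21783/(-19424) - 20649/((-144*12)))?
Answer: -1099882207/349632 ≈ -3145.8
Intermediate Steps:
-3135 - (21783/(-19424) - 20649/((-144*12))) = -3135 - (21783*(-1/19424) - 20649/(-1728)) = -3135 - (-21783/19424 - 20649*(-1/1728)) = -3135 - (-21783/19424 + 6883/576) = -3135 - 1*3785887/349632 = -3135 - 3785887/349632 = -1099882207/349632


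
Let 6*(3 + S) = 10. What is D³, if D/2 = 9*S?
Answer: -13824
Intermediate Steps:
S = -4/3 (S = -3 + (⅙)*10 = -3 + 5/3 = -4/3 ≈ -1.3333)
D = -24 (D = 2*(9*(-4/3)) = 2*(-12) = -24)
D³ = (-24)³ = -13824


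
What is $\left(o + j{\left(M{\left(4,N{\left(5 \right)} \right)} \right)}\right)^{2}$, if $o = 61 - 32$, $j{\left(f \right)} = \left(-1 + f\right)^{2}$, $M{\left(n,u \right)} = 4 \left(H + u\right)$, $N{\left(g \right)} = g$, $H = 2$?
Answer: $574564$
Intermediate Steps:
$M{\left(n,u \right)} = 8 + 4 u$ ($M{\left(n,u \right)} = 4 \left(2 + u\right) = 8 + 4 u$)
$o = 29$ ($o = 61 - 32 = 29$)
$\left(o + j{\left(M{\left(4,N{\left(5 \right)} \right)} \right)}\right)^{2} = \left(29 + \left(-1 + \left(8 + 4 \cdot 5\right)\right)^{2}\right)^{2} = \left(29 + \left(-1 + \left(8 + 20\right)\right)^{2}\right)^{2} = \left(29 + \left(-1 + 28\right)^{2}\right)^{2} = \left(29 + 27^{2}\right)^{2} = \left(29 + 729\right)^{2} = 758^{2} = 574564$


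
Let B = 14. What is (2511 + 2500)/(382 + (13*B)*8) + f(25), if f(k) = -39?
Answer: -66671/1838 ≈ -36.274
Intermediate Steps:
(2511 + 2500)/(382 + (13*B)*8) + f(25) = (2511 + 2500)/(382 + (13*14)*8) - 39 = 5011/(382 + 182*8) - 39 = 5011/(382 + 1456) - 39 = 5011/1838 - 39 = -66671/1838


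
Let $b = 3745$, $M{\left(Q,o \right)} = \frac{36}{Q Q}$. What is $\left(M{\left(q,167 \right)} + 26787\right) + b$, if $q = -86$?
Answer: $\frac{56453677}{1849} \approx 30532.0$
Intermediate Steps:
$M{\left(Q,o \right)} = \frac{36}{Q^{2}}$
$\left(M{\left(q,167 \right)} + 26787\right) + b = \left(\frac{36}{7396} + 26787\right) + 3745 = \left(36 \cdot \frac{1}{7396} + 26787\right) + 3745 = \left(\frac{9}{1849} + 26787\right) + 3745 = \frac{49529172}{1849} + 3745 = \frac{56453677}{1849}$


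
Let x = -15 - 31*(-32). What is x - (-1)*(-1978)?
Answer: -1001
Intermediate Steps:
x = 977 (x = -15 + 992 = 977)
x - (-1)*(-1978) = 977 - (-1)*(-1978) = 977 - 1*1978 = 977 - 1978 = -1001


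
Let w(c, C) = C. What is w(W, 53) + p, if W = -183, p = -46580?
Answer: -46527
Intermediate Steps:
w(W, 53) + p = 53 - 46580 = -46527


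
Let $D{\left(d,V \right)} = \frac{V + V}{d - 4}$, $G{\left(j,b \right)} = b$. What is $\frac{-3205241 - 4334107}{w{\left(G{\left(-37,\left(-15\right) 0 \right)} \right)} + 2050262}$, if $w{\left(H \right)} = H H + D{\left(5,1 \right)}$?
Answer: $- \frac{1884837}{512566} \approx -3.6773$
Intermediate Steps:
$D{\left(d,V \right)} = \frac{2 V}{-4 + d}$
$w{\left(H \right)} = 2 + H^{2}$ ($w{\left(H \right)} = H H + 2 \cdot 1 \frac{1}{-4 + 5} = H^{2} + 2 \cdot 1 \cdot 1^{-1} = H^{2} + 2 \cdot 1 \cdot 1 = H^{2} + 2 = 2 + H^{2}$)
$\frac{-3205241 - 4334107}{w{\left(G{\left(-37,\left(-15\right) 0 \right)} \right)} + 2050262} = \frac{-3205241 - 4334107}{\left(2 + \left(\left(-15\right) 0\right)^{2}\right) + 2050262} = - \frac{7539348}{\left(2 + 0^{2}\right) + 2050262} = - \frac{7539348}{\left(2 + 0\right) + 2050262} = - \frac{7539348}{2 + 2050262} = - \frac{7539348}{2050264} = \left(-7539348\right) \frac{1}{2050264} = - \frac{1884837}{512566}$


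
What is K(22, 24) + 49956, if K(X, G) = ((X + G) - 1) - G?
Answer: 49977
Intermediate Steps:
K(X, G) = -1 + X (K(X, G) = ((G + X) - 1) - G = (-1 + G + X) - G = -1 + X)
K(22, 24) + 49956 = (-1 + 22) + 49956 = 21 + 49956 = 49977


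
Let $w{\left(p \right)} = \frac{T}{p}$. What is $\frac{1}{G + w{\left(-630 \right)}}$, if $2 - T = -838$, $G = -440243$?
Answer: $- \frac{3}{1320733} \approx -2.2715 \cdot 10^{-6}$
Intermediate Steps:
$T = 840$ ($T = 2 - -838 = 2 + 838 = 840$)
$w{\left(p \right)} = \frac{840}{p}$
$\frac{1}{G + w{\left(-630 \right)}} = \frac{1}{-440243 + \frac{840}{-630}} = \frac{1}{-440243 + 840 \left(- \frac{1}{630}\right)} = \frac{1}{-440243 - \frac{4}{3}} = \frac{1}{- \frac{1320733}{3}} = - \frac{3}{1320733}$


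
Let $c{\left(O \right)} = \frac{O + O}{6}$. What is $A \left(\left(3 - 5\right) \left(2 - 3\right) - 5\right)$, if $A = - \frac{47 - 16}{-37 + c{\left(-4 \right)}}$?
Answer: $- \frac{279}{115} \approx -2.4261$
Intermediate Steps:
$c{\left(O \right)} = \frac{O}{3}$ ($c{\left(O \right)} = 2 O \frac{1}{6} = \frac{O}{3}$)
$A = \frac{93}{115}$ ($A = - \frac{47 - 16}{-37 + \frac{1}{3} \left(-4\right)} = - \frac{31}{-37 - \frac{4}{3}} = - \frac{31}{- \frac{115}{3}} = - \frac{31 \left(-3\right)}{115} = \left(-1\right) \left(- \frac{93}{115}\right) = \frac{93}{115} \approx 0.8087$)
$A \left(\left(3 - 5\right) \left(2 - 3\right) - 5\right) = \frac{93 \left(\left(3 - 5\right) \left(2 - 3\right) - 5\right)}{115} = \frac{93 \left(\left(-2\right) \left(-1\right) - 5\right)}{115} = \frac{93 \left(2 - 5\right)}{115} = \frac{93}{115} \left(-3\right) = - \frac{279}{115}$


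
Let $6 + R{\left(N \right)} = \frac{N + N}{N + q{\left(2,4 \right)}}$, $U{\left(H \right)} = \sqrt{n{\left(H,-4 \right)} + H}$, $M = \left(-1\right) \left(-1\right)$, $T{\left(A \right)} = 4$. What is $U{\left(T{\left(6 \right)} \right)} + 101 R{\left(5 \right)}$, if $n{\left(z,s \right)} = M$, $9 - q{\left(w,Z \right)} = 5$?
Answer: $- \frac{4444}{9} + \sqrt{5} \approx -491.54$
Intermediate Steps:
$q{\left(w,Z \right)} = 4$ ($q{\left(w,Z \right)} = 9 - 5 = 4$)
$M = 1$
$n{\left(z,s \right)} = 1$
$U{\left(H \right)} = \sqrt{1 + H}$
$R{\left(N \right)} = -6 + \frac{2 N}{4 + N}$ ($R{\left(N \right)} = -6 + \frac{N + N}{N + 4} = -6 + \frac{2 N}{4 + N}$)
$U{\left(T{\left(6 \right)} \right)} + 101 R{\left(5 \right)} = \sqrt{1 + 4} + 101 \frac{4 \left(-6 - 5\right)}{4 + 5} = \sqrt{5} + 101 \frac{4 \left(-6 - 5\right)}{9} = \sqrt{5} + 101 \cdot 4 \cdot \frac{1}{9} \left(-11\right) = \sqrt{5} + 101 \left(- \frac{44}{9}\right) = \sqrt{5} - \frac{4444}{9} = - \frac{4444}{9} + \sqrt{5}$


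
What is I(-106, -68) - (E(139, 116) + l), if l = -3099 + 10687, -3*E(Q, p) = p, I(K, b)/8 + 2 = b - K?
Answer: -21784/3 ≈ -7261.3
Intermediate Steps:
I(K, b) = -16 - 8*K + 8*b (I(K, b) = -16 + 8*(b - K) = -16 + (-8*K + 8*b) = -16 - 8*K + 8*b)
E(Q, p) = -p/3
l = 7588
I(-106, -68) - (E(139, 116) + l) = (-16 - 8*(-106) + 8*(-68)) - (-1/3*116 + 7588) = (-16 + 848 - 544) - (-116/3 + 7588) = 288 - 1*22648/3 = 288 - 22648/3 = -21784/3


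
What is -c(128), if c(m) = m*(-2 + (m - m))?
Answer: 256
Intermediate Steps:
c(m) = -2*m (c(m) = m*(-2 + 0) = m*(-2) = -2*m)
-c(128) = -(-2)*128 = -1*(-256) = 256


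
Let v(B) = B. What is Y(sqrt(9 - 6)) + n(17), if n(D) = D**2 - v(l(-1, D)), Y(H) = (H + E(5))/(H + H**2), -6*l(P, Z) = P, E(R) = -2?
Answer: 862/3 + 5*sqrt(3)/6 ≈ 288.78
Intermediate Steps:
l(P, Z) = -P/6
Y(H) = (-2 + H)/(H + H**2) (Y(H) = (H - 2)/(H + H**2) = (-2 + H)/(H + H**2))
n(D) = -1/6 + D**2 (n(D) = D**2 - (-1)*(-1)/6 = D**2 - 1*1/6 = D**2 - 1/6 = -1/6 + D**2)
Y(sqrt(9 - 6)) + n(17) = (-2 + sqrt(9 - 6))/((sqrt(9 - 6))*(1 + sqrt(9 - 6))) + (-1/6 + 17**2) = (-2 + sqrt(3))/((sqrt(3))*(1 + sqrt(3))) + (-1/6 + 289) = (sqrt(3)/3)*(-2 + sqrt(3))/(1 + sqrt(3)) + 1733/6 = sqrt(3)*(-2 + sqrt(3))/(3*(1 + sqrt(3))) + 1733/6 = 1733/6 + sqrt(3)*(-2 + sqrt(3))/(3*(1 + sqrt(3)))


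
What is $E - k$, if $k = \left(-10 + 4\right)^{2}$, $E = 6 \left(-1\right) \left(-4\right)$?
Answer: $-12$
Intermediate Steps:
$E = 24$ ($E = \left(-6\right) \left(-4\right) = 24$)
$k = 36$ ($k = \left(-6\right)^{2} = 36$)
$E - k = 24 - 36 = -12$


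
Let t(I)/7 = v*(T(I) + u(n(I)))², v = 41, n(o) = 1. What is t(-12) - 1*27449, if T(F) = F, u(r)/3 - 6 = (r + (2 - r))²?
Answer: 65539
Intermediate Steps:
u(r) = 30 (u(r) = 18 + 3*(r + (2 - r))² = 18 + 3*2² = 18 + 3*4 = 18 + 12 = 30)
t(I) = 287*(30 + I)² (t(I) = 7*(41*(I + 30)²) = 7*(41*(30 + I)²) = 287*(30 + I)²)
t(-12) - 1*27449 = 287*(30 - 12)² - 1*27449 = 287*18² - 27449 = 287*324 - 27449 = 92988 - 27449 = 65539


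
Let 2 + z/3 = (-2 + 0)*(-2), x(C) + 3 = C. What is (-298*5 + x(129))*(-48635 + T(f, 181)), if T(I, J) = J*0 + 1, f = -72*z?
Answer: 66336776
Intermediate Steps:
x(C) = -3 + C
z = 6 (z = -6 + 3*((-2 + 0)*(-2)) = -6 + 3*(-2*(-2)) = -6 + 3*4 = -6 + 12 = 6)
f = -432 (f = -72*6 = -432)
T(I, J) = 1 (T(I, J) = 0 + 1 = 1)
(-298*5 + x(129))*(-48635 + T(f, 181)) = (-298*5 + (-3 + 129))*(-48635 + 1) = (-1490 + 126)*(-48634) = -1364*(-48634) = 66336776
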